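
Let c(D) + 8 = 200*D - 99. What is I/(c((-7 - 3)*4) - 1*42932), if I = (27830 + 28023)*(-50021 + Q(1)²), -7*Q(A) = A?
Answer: 19556752412/357273 ≈ 54739.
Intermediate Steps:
Q(A) = -A/7
c(D) = -107 + 200*D (c(D) = -8 + (200*D - 99) = -8 + (-99 + 200*D) = -107 + 200*D)
I = -19556752412/7 (I = (27830 + 28023)*(-50021 + (-⅐*1)²) = 55853*(-50021 + (-⅐)²) = 55853*(-50021 + 1/49) = 55853*(-2451028/49) = -19556752412/7 ≈ -2.7938e+9)
I/(c((-7 - 3)*4) - 1*42932) = -19556752412/(7*((-107 + 200*((-7 - 3)*4)) - 1*42932)) = -19556752412/(7*((-107 + 200*(-10*4)) - 42932)) = -19556752412/(7*((-107 + 200*(-40)) - 42932)) = -19556752412/(7*((-107 - 8000) - 42932)) = -19556752412/(7*(-8107 - 42932)) = -19556752412/7/(-51039) = -19556752412/7*(-1/51039) = 19556752412/357273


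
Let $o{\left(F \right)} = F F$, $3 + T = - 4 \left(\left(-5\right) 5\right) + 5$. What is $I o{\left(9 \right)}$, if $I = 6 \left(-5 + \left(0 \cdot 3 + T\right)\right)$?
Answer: $47142$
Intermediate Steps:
$T = 102$ ($T = -3 - \left(-5 + 4 \left(\left(-5\right) 5\right)\right) = -3 + \left(\left(-4\right) \left(-25\right) + 5\right) = -3 + \left(100 + 5\right) = -3 + 105 = 102$)
$o{\left(F \right)} = F^{2}$
$I = 582$ ($I = 6 \left(-5 + \left(0 \cdot 3 + 102\right)\right) = 6 \left(-5 + \left(0 + 102\right)\right) = 6 \left(-5 + 102\right) = 6 \cdot 97 = 582$)
$I o{\left(9 \right)} = 582 \cdot 9^{2} = 582 \cdot 81 = 47142$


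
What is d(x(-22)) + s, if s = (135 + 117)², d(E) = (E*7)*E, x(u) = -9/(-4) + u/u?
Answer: 1017247/16 ≈ 63578.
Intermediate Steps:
x(u) = 13/4 (x(u) = -9*(-¼) + 1 = 9/4 + 1 = 13/4)
d(E) = 7*E² (d(E) = (7*E)*E = 7*E²)
s = 63504 (s = 252² = 63504)
d(x(-22)) + s = 7*(13/4)² + 63504 = 7*(169/16) + 63504 = 1183/16 + 63504 = 1017247/16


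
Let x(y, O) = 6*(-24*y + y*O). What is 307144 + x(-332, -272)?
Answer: 896776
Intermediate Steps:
x(y, O) = -144*y + 6*O*y (x(y, O) = 6*(-24*y + O*y) = -144*y + 6*O*y)
307144 + x(-332, -272) = 307144 + 6*(-332)*(-24 - 272) = 307144 + 6*(-332)*(-296) = 307144 + 589632 = 896776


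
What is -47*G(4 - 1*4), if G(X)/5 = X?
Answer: 0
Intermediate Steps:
G(X) = 5*X
-47*G(4 - 1*4) = -235*(4 - 1*4) = -235*(4 - 4) = -235*0 = -47*0 = 0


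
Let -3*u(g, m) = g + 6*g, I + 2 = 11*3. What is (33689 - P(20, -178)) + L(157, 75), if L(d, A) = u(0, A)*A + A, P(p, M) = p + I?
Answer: 33713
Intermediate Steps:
I = 31 (I = -2 + 11*3 = -2 + 33 = 31)
u(g, m) = -7*g/3 (u(g, m) = -(g + 6*g)/3 = -7*g/3)
P(p, M) = 31 + p (P(p, M) = p + 31 = 31 + p)
L(d, A) = A (L(d, A) = (-7/3*0)*A + A = 0*A + A = 0 + A = A)
(33689 - P(20, -178)) + L(157, 75) = (33689 - (31 + 20)) + 75 = (33689 - 1*51) + 75 = (33689 - 51) + 75 = 33638 + 75 = 33713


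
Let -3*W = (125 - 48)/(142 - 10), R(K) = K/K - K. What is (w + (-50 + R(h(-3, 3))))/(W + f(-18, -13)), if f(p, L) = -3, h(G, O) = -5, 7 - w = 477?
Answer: 18504/115 ≈ 160.90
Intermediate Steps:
w = -470 (w = 7 - 1*477 = 7 - 477 = -470)
R(K) = 1 - K
W = -7/36 (W = -(125 - 48)/(3*(142 - 10)) = -77/(3*132) = -⅓*7/12 = -7/36 ≈ -0.19444)
(w + (-50 + R(h(-3, 3))))/(W + f(-18, -13)) = (-470 + (-50 + (1 - 1*(-5))))/(-7/36 - 3) = (-470 + (-50 + (1 + 5)))/(-115/36) = (-470 + (-50 + 6))*(-36/115) = (-470 - 44)*(-36/115) = -514*(-36/115) = 18504/115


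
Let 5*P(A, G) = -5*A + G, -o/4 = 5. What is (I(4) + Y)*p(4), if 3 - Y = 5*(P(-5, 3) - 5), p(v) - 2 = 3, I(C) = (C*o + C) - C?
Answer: -400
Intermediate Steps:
o = -20 (o = -4*5 = -20)
I(C) = -20*C (I(C) = (C*(-20) + C) - C = (-20*C + C) - C = -19*C - C = -20*C)
p(v) = 5 (p(v) = 2 + 3 = 5)
P(A, G) = -A + G/5 (P(A, G) = (-5*A + G)/5 = (G - 5*A)/5 = -A + G/5)
Y = 0 (Y = 3 - 5*((-1*(-5) + (⅕)*3) - 5) = 3 - 5*((5 + ⅗) - 5) = 3 - 5*(28/5 - 5) = 3 - 5*3/5 = 3 - 1*3 = 3 - 3 = 0)
(I(4) + Y)*p(4) = (-20*4 + 0)*5 = (-80 + 0)*5 = -80*5 = -400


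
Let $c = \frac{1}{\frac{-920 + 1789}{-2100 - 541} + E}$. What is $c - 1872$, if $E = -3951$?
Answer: $- \frac{19535183761}{10435460} \approx -1872.0$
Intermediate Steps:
$c = - \frac{2641}{10435460}$ ($c = \frac{1}{\frac{-920 + 1789}{-2100 - 541} - 3951} = \frac{1}{\frac{869}{-2641} - 3951} = \frac{1}{869 \left(- \frac{1}{2641}\right) - 3951} = \frac{1}{- \frac{869}{2641} - 3951} = \frac{1}{- \frac{10435460}{2641}} = - \frac{2641}{10435460} \approx -0.00025308$)
$c - 1872 = - \frac{2641}{10435460} - 1872 = - \frac{19535183761}{10435460}$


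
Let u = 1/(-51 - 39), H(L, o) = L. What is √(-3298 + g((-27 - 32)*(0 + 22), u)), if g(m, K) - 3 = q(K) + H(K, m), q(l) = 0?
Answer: I*√2965510/30 ≈ 57.402*I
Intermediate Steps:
u = -1/90 (u = 1/(-90) = -1/90 ≈ -0.011111)
g(m, K) = 3 + K (g(m, K) = 3 + (0 + K) = 3 + K)
√(-3298 + g((-27 - 32)*(0 + 22), u)) = √(-3298 + (3 - 1/90)) = √(-3298 + 269/90) = √(-296551/90) = I*√2965510/30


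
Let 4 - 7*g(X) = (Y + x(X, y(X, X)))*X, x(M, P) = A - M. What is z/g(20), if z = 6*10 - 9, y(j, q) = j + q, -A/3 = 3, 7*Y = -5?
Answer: 833/1396 ≈ 0.59670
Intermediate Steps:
Y = -5/7 (Y = (⅐)*(-5) = -5/7 ≈ -0.71429)
A = -9 (A = -3*3 = -9)
x(M, P) = -9 - M
g(X) = 4/7 - X*(-68/7 - X)/7 (g(X) = 4/7 - (-5/7 + (-9 - X))*X/7 = 4/7 - (-68/7 - X)*X/7 = 4/7 - X*(-68/7 - X)/7)
z = 51 (z = 60 - 9 = 51)
z/g(20) = 51/(4/7 + (⅐)*20² + (68/49)*20) = 51/(4/7 + (⅐)*400 + 1360/49) = 51/(4/7 + 400/7 + 1360/49) = 51/(4188/49) = 51*(49/4188) = 833/1396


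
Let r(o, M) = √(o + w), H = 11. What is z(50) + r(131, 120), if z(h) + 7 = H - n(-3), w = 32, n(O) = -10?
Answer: 14 + √163 ≈ 26.767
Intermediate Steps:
z(h) = 14 (z(h) = -7 + (11 - 1*(-10)) = -7 + (11 + 10) = -7 + 21 = 14)
r(o, M) = √(32 + o) (r(o, M) = √(o + 32) = √(32 + o))
z(50) + r(131, 120) = 14 + √(32 + 131) = 14 + √163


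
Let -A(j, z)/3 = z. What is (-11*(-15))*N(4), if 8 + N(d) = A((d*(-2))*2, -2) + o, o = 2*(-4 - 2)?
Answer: -2310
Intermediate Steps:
A(j, z) = -3*z
o = -12 (o = 2*(-6) = -12)
N(d) = -14 (N(d) = -8 + (-3*(-2) - 12) = -8 + (6 - 12) = -8 - 6 = -14)
(-11*(-15))*N(4) = -11*(-15)*(-14) = 165*(-14) = -2310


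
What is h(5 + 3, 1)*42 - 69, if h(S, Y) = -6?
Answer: -321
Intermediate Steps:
h(5 + 3, 1)*42 - 69 = -6*42 - 69 = -252 - 69 = -321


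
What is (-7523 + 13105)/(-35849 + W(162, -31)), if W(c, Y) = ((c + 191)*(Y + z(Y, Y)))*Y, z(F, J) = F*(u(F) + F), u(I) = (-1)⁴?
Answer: -2791/4936803 ≈ -0.00056535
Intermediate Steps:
u(I) = 1
z(F, J) = F*(1 + F)
W(c, Y) = Y*(191 + c)*(Y + Y*(1 + Y)) (W(c, Y) = ((c + 191)*(Y + Y*(1 + Y)))*Y = ((191 + c)*(Y + Y*(1 + Y)))*Y = Y*(191 + c)*(Y + Y*(1 + Y)))
(-7523 + 13105)/(-35849 + W(162, -31)) = (-7523 + 13105)/(-35849 + (-31)²*(382 + 162 + 191*(-31) + 162*(1 - 31))) = 5582/(-35849 + 961*(382 + 162 - 5921 + 162*(-30))) = 5582/(-35849 + 961*(382 + 162 - 5921 - 4860)) = 5582/(-35849 + 961*(-10237)) = 5582/(-35849 - 9837757) = 5582/(-9873606) = 5582*(-1/9873606) = -2791/4936803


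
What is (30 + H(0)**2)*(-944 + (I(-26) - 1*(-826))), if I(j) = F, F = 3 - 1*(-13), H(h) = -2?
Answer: -3468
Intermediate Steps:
F = 16 (F = 3 + 13 = 16)
I(j) = 16
(30 + H(0)**2)*(-944 + (I(-26) - 1*(-826))) = (30 + (-2)**2)*(-944 + (16 - 1*(-826))) = (30 + 4)*(-944 + (16 + 826)) = 34*(-944 + 842) = 34*(-102) = -3468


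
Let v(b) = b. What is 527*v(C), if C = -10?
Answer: -5270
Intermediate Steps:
527*v(C) = 527*(-10) = -5270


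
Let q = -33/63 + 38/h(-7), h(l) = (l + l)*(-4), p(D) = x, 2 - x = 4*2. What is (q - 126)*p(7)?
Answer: 10571/14 ≈ 755.07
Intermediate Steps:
x = -6 (x = 2 - 4*2 = 2 - 1*8 = 2 - 8 = -6)
p(D) = -6
h(l) = -8*l (h(l) = (2*l)*(-4) = -8*l)
q = 13/84 (q = -33/63 + 38/((-8*(-7))) = -33*1/63 + 38/56 = -11/21 + 38*(1/56) = -11/21 + 19/28 = 13/84 ≈ 0.15476)
(q - 126)*p(7) = (13/84 - 126)*(-6) = -10571/84*(-6) = 10571/14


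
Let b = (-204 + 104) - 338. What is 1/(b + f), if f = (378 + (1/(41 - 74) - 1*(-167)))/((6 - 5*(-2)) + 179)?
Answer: -6435/2800546 ≈ -0.0022978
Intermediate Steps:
f = 17984/6435 (f = (378 + (1/(-33) + 167))/((6 + 10) + 179) = (378 + (-1/33 + 167))/(16 + 179) = (378 + 5510/33)/195 = (17984/33)*(1/195) = 17984/6435 ≈ 2.7947)
b = -438 (b = -100 - 338 = -438)
1/(b + f) = 1/(-438 + 17984/6435) = 1/(-2800546/6435) = -6435/2800546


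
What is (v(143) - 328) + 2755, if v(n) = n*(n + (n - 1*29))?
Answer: 39178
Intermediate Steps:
v(n) = n*(-29 + 2*n) (v(n) = n*(n + (n - 29)) = n*(n + (-29 + n)) = n*(-29 + 2*n))
(v(143) - 328) + 2755 = (143*(-29 + 2*143) - 328) + 2755 = (143*(-29 + 286) - 328) + 2755 = (143*257 - 328) + 2755 = (36751 - 328) + 2755 = 36423 + 2755 = 39178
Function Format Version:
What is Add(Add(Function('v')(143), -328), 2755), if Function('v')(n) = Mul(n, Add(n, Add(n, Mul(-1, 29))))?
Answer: 39178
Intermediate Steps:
Function('v')(n) = Mul(n, Add(-29, Mul(2, n))) (Function('v')(n) = Mul(n, Add(n, Add(n, -29))) = Mul(n, Add(n, Add(-29, n))) = Mul(n, Add(-29, Mul(2, n))))
Add(Add(Function('v')(143), -328), 2755) = Add(Add(Mul(143, Add(-29, Mul(2, 143))), -328), 2755) = Add(Add(Mul(143, Add(-29, 286)), -328), 2755) = Add(Add(Mul(143, 257), -328), 2755) = Add(Add(36751, -328), 2755) = Add(36423, 2755) = 39178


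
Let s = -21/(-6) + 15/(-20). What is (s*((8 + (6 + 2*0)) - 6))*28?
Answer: 616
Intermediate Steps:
s = 11/4 (s = -21*(-1/6) + 15*(-1/20) = 7/2 - 3/4 = 11/4 ≈ 2.7500)
(s*((8 + (6 + 2*0)) - 6))*28 = (11*((8 + (6 + 2*0)) - 6)/4)*28 = (11*((8 + (6 + 0)) - 6)/4)*28 = (11*((8 + 6) - 6)/4)*28 = (11*(14 - 6)/4)*28 = ((11/4)*8)*28 = 22*28 = 616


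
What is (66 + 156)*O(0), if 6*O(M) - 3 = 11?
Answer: 518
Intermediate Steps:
O(M) = 7/3 (O(M) = ½ + (⅙)*11 = ½ + 11/6 = 7/3)
(66 + 156)*O(0) = (66 + 156)*(7/3) = 222*(7/3) = 518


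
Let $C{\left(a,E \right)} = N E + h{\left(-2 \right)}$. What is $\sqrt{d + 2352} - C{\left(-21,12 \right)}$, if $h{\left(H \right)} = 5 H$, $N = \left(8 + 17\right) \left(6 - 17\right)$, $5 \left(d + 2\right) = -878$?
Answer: $3310 + \frac{6 \sqrt{1510}}{5} \approx 3356.6$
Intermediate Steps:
$d = - \frac{888}{5}$ ($d = -2 + \frac{1}{5} \left(-878\right) = -2 - \frac{878}{5} = - \frac{888}{5} \approx -177.6$)
$N = -275$ ($N = 25 \left(-11\right) = -275$)
$C{\left(a,E \right)} = -10 - 275 E$ ($C{\left(a,E \right)} = - 275 E + 5 \left(-2\right) = - 275 E - 10 = -10 - 275 E$)
$\sqrt{d + 2352} - C{\left(-21,12 \right)} = \sqrt{- \frac{888}{5} + 2352} - \left(-10 - 3300\right) = \sqrt{\frac{10872}{5}} - \left(-10 - 3300\right) = \frac{6 \sqrt{1510}}{5} - -3310 = \frac{6 \sqrt{1510}}{5} + 3310 = 3310 + \frac{6 \sqrt{1510}}{5}$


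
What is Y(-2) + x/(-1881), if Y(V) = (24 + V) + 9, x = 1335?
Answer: 18992/627 ≈ 30.290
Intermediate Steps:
Y(V) = 33 + V
Y(-2) + x/(-1881) = (33 - 2) + 1335/(-1881) = 31 + 1335*(-1/1881) = 31 - 445/627 = 18992/627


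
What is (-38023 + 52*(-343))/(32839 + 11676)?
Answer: -55859/44515 ≈ -1.2548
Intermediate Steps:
(-38023 + 52*(-343))/(32839 + 11676) = (-38023 - 17836)/44515 = -55859*1/44515 = -55859/44515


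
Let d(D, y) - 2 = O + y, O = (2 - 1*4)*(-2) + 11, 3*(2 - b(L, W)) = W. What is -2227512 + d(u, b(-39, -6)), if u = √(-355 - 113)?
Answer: -2227491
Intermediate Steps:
b(L, W) = 2 - W/3
O = 15 (O = (2 - 4)*(-2) + 11 = -2*(-2) + 11 = 4 + 11 = 15)
u = 6*I*√13 (u = √(-468) = 6*I*√13 ≈ 21.633*I)
d(D, y) = 17 + y (d(D, y) = 2 + (15 + y) = 17 + y)
-2227512 + d(u, b(-39, -6)) = -2227512 + (17 + (2 - ⅓*(-6))) = -2227512 + (17 + (2 + 2)) = -2227512 + (17 + 4) = -2227512 + 21 = -2227491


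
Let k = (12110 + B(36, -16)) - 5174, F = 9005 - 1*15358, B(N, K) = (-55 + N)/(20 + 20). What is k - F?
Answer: 531541/40 ≈ 13289.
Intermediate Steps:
B(N, K) = -11/8 + N/40 (B(N, K) = (-55 + N)/40 = (-55 + N)*(1/40) = -11/8 + N/40)
F = -6353 (F = 9005 - 15358 = -6353)
k = 277421/40 (k = (12110 + (-11/8 + (1/40)*36)) - 5174 = (12110 + (-11/8 + 9/10)) - 5174 = (12110 - 19/40) - 5174 = 484381/40 - 5174 = 277421/40 ≈ 6935.5)
k - F = 277421/40 - 1*(-6353) = 277421/40 + 6353 = 531541/40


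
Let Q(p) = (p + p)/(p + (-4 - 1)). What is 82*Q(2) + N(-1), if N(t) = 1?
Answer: -325/3 ≈ -108.33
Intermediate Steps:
Q(p) = 2*p/(-5 + p) (Q(p) = (2*p)/(p - 5) = (2*p)/(-5 + p) = 2*p/(-5 + p))
82*Q(2) + N(-1) = 82*(2*2/(-5 + 2)) + 1 = 82*(2*2/(-3)) + 1 = 82*(2*2*(-⅓)) + 1 = 82*(-4/3) + 1 = -328/3 + 1 = -325/3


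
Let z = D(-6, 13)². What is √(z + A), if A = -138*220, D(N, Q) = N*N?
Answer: 2*I*√7266 ≈ 170.48*I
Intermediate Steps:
D(N, Q) = N²
z = 1296 (z = ((-6)²)² = 36² = 1296)
A = -30360
√(z + A) = √(1296 - 30360) = √(-29064) = 2*I*√7266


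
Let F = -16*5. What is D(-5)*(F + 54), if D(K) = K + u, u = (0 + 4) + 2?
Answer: -26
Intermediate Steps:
u = 6 (u = 4 + 2 = 6)
D(K) = 6 + K (D(K) = K + 6 = 6 + K)
F = -80
D(-5)*(F + 54) = (6 - 5)*(-80 + 54) = 1*(-26) = -26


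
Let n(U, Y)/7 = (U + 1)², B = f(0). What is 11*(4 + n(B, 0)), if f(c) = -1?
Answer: 44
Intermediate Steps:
B = -1
n(U, Y) = 7*(1 + U)² (n(U, Y) = 7*(U + 1)² = 7*(1 + U)²)
11*(4 + n(B, 0)) = 11*(4 + 7*(1 - 1)²) = 11*(4 + 7*0²) = 11*(4 + 7*0) = 11*(4 + 0) = 11*4 = 44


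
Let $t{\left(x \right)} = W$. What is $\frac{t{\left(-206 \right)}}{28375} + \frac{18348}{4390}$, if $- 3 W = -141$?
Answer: $\frac{52083083}{12456625} \approx 4.1812$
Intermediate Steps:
$W = 47$ ($W = \left(- \frac{1}{3}\right) \left(-141\right) = 47$)
$t{\left(x \right)} = 47$
$\frac{t{\left(-206 \right)}}{28375} + \frac{18348}{4390} = \frac{47}{28375} + \frac{18348}{4390} = 47 \cdot \frac{1}{28375} + 18348 \cdot \frac{1}{4390} = \frac{47}{28375} + \frac{9174}{2195} = \frac{52083083}{12456625}$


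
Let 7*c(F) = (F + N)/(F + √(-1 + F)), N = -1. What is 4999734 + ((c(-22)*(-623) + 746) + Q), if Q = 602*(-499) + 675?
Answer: 2383238765/507 - 2047*I*√23/507 ≈ 4.7007e+6 - 19.363*I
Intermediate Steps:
Q = -299723 (Q = -300398 + 675 = -299723)
c(F) = (-1 + F)/(7*(F + √(-1 + F))) (c(F) = ((F - 1)/(F + √(-1 + F)))/7 = ((-1 + F)/(F + √(-1 + F)))/7 = (-1 + F)/(7*(F + √(-1 + F))))
4999734 + ((c(-22)*(-623) + 746) + Q) = 4999734 + ((((-1 - 22)/(7*(-22 + √(-1 - 22))))*(-623) + 746) - 299723) = 4999734 + ((((⅐)*(-23)/(-22 + √(-23)))*(-623) + 746) - 299723) = 4999734 + ((((⅐)*(-23)/(-22 + I*√23))*(-623) + 746) - 299723) = 4999734 + ((-23/(7*(-22 + I*√23))*(-623) + 746) - 299723) = 4999734 + ((2047/(-22 + I*√23) + 746) - 299723) = 4999734 + ((746 + 2047/(-22 + I*√23)) - 299723) = 4999734 + (-298977 + 2047/(-22 + I*√23)) = 4700757 + 2047/(-22 + I*√23)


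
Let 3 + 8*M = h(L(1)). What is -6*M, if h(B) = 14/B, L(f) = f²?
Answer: -33/4 ≈ -8.2500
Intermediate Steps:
M = 11/8 (M = -3/8 + (14/(1²))/8 = -3/8 + (14/1)/8 = -3/8 + (14*1)/8 = -3/8 + (⅛)*14 = -3/8 + 7/4 = 11/8 ≈ 1.3750)
-6*M = -6*11/8 = -33/4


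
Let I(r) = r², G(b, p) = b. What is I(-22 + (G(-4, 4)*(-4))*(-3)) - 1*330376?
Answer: -325476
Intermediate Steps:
I(-22 + (G(-4, 4)*(-4))*(-3)) - 1*330376 = (-22 - 4*(-4)*(-3))² - 1*330376 = (-22 + 16*(-3))² - 330376 = (-22 - 48)² - 330376 = (-70)² - 330376 = 4900 - 330376 = -325476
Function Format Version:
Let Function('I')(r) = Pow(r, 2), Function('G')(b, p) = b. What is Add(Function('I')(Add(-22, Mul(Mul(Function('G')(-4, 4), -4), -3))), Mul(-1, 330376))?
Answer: -325476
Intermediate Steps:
Add(Function('I')(Add(-22, Mul(Mul(Function('G')(-4, 4), -4), -3))), Mul(-1, 330376)) = Add(Pow(Add(-22, Mul(Mul(-4, -4), -3)), 2), Mul(-1, 330376)) = Add(Pow(Add(-22, Mul(16, -3)), 2), -330376) = Add(Pow(Add(-22, -48), 2), -330376) = Add(Pow(-70, 2), -330376) = Add(4900, -330376) = -325476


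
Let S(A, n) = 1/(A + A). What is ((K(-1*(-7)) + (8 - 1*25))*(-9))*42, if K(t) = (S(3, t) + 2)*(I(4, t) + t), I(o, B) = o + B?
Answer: -8316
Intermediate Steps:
I(o, B) = B + o
S(A, n) = 1/(2*A)
K(t) = 26/3 + 13*t/3 (K(t) = ((½)/3 + 2)*((t + 4) + t) = ((½)*(⅓) + 2)*((4 + t) + t) = (⅙ + 2)*(4 + 2*t) = 13*(4 + 2*t)/6 = 26/3 + 13*t/3)
((K(-1*(-7)) + (8 - 1*25))*(-9))*42 = (((26/3 + 13*(-1*(-7))/3) + (8 - 1*25))*(-9))*42 = (((26/3 + (13/3)*7) + (8 - 25))*(-9))*42 = (((26/3 + 91/3) - 17)*(-9))*42 = ((39 - 17)*(-9))*42 = (22*(-9))*42 = -198*42 = -8316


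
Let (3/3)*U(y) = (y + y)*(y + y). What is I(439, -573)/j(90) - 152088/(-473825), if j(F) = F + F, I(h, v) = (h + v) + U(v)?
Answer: 62224583699/8528850 ≈ 7295.8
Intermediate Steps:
U(y) = 4*y² (U(y) = (y + y)*(y + y) = (2*y)*(2*y) = 4*y²)
I(h, v) = h + v + 4*v² (I(h, v) = (h + v) + 4*v² = h + v + 4*v²)
j(F) = 2*F
I(439, -573)/j(90) - 152088/(-473825) = (439 - 573 + 4*(-573)²)/((2*90)) - 152088/(-473825) = (439 - 573 + 4*328329)/180 - 152088*(-1/473825) = (439 - 573 + 1313316)*(1/180) + 152088/473825 = 1313182*(1/180) + 152088/473825 = 656591/90 + 152088/473825 = 62224583699/8528850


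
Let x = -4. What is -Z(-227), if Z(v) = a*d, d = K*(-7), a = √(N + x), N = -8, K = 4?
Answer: 56*I*√3 ≈ 96.995*I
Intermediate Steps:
a = 2*I*√3 (a = √(-8 - 4) = √(-12) = 2*I*√3 ≈ 3.4641*I)
d = -28 (d = 4*(-7) = -28)
Z(v) = -56*I*√3 (Z(v) = (2*I*√3)*(-28) = -56*I*√3)
-Z(-227) = -(-56)*I*√3 = 56*I*√3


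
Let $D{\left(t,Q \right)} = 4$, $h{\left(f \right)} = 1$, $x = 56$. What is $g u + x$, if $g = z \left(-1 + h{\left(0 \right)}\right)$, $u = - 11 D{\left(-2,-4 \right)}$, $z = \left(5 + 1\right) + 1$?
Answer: $56$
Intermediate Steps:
$z = 7$ ($z = 6 + 1 = 7$)
$u = -44$ ($u = \left(-11\right) 4 = -44$)
$g = 0$ ($g = 7 \left(-1 + 1\right) = 7 \cdot 0 = 0$)
$g u + x = 0 \left(-44\right) + 56 = 0 + 56 = 56$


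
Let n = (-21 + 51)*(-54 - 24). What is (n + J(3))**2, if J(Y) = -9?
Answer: 5517801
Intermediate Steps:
n = -2340 (n = 30*(-78) = -2340)
(n + J(3))**2 = (-2340 - 9)**2 = (-2349)**2 = 5517801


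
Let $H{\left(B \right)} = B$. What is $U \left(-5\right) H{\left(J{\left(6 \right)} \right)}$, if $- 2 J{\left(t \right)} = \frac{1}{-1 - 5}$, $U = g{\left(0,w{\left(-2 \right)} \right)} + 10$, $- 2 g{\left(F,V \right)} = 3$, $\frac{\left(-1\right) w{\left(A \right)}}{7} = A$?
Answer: $- \frac{85}{24} \approx -3.5417$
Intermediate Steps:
$w{\left(A \right)} = - 7 A$
$g{\left(F,V \right)} = - \frac{3}{2}$ ($g{\left(F,V \right)} = \left(- \frac{1}{2}\right) 3 = - \frac{3}{2}$)
$U = \frac{17}{2}$ ($U = - \frac{3}{2} + 10 = \frac{17}{2} \approx 8.5$)
$J{\left(t \right)} = \frac{1}{12}$ ($J{\left(t \right)} = - \frac{1}{2 \left(-1 - 5\right)} = - \frac{1}{2 \left(-6\right)} = \left(- \frac{1}{2}\right) \left(- \frac{1}{6}\right) = \frac{1}{12}$)
$U \left(-5\right) H{\left(J{\left(6 \right)} \right)} = \frac{17}{2} \left(-5\right) \frac{1}{12} = \left(- \frac{85}{2}\right) \frac{1}{12} = - \frac{85}{24}$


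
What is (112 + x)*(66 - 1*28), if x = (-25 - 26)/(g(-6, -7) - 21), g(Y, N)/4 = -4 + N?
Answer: 278578/65 ≈ 4285.8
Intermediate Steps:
g(Y, N) = -16 + 4*N (g(Y, N) = 4*(-4 + N) = -16 + 4*N)
x = 51/65 (x = (-25 - 26)/((-16 + 4*(-7)) - 21) = -51/((-16 - 28) - 21) = -51/(-44 - 21) = -51/(-65) = -51*(-1/65) = 51/65 ≈ 0.78462)
(112 + x)*(66 - 1*28) = (112 + 51/65)*(66 - 1*28) = 7331*(66 - 28)/65 = (7331/65)*38 = 278578/65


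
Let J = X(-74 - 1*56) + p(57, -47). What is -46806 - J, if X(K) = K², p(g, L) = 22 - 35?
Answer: -63693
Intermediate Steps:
p(g, L) = -13
J = 16887 (J = (-74 - 1*56)² - 13 = (-74 - 56)² - 13 = (-130)² - 13 = 16900 - 13 = 16887)
-46806 - J = -46806 - 1*16887 = -46806 - 16887 = -63693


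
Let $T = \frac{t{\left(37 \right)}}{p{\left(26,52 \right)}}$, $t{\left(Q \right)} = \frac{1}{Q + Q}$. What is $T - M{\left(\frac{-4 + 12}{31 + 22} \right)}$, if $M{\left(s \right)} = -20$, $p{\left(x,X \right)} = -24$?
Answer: $\frac{35519}{1776} \approx 19.999$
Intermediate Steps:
$t{\left(Q \right)} = \frac{1}{2 Q}$
$T = - \frac{1}{1776}$ ($T = \frac{\frac{1}{2} \cdot \frac{1}{37}}{-24} = \frac{1}{2} \cdot \frac{1}{37} \left(- \frac{1}{24}\right) = \frac{1}{74} \left(- \frac{1}{24}\right) = - \frac{1}{1776} \approx -0.00056306$)
$T - M{\left(\frac{-4 + 12}{31 + 22} \right)} = - \frac{1}{1776} - -20 = - \frac{1}{1776} + 20 = \frac{35519}{1776}$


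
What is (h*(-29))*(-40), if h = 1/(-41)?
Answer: -1160/41 ≈ -28.293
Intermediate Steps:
h = -1/41 ≈ -0.024390
(h*(-29))*(-40) = -1/41*(-29)*(-40) = (29/41)*(-40) = -1160/41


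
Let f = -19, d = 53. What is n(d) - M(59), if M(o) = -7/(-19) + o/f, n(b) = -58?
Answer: -1050/19 ≈ -55.263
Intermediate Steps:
M(o) = 7/19 - o/19 (M(o) = -7/(-19) + o/(-19) = -7*(-1/19) + o*(-1/19) = 7/19 - o/19)
n(d) - M(59) = -58 - (7/19 - 1/19*59) = -58 - (7/19 - 59/19) = -58 - 1*(-52/19) = -58 + 52/19 = -1050/19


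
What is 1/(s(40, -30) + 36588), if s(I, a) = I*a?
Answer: 1/35388 ≈ 2.8258e-5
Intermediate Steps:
1/(s(40, -30) + 36588) = 1/(40*(-30) + 36588) = 1/(-1200 + 36588) = 1/35388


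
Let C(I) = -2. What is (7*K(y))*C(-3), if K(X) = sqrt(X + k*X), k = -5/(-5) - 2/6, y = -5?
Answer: -70*I*sqrt(3)/3 ≈ -40.415*I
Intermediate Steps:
k = 2/3 (k = -5*(-1/5) - 2*1/6 = 1 - 1/3 = 2/3 ≈ 0.66667)
K(X) = sqrt(15)*sqrt(X)/3 (K(X) = sqrt(X + 2*X/3) = sqrt(5*X/3) = sqrt(15)*sqrt(X)/3)
(7*K(y))*C(-3) = (7*(sqrt(15)*sqrt(-5)/3))*(-2) = (7*(sqrt(15)*(I*sqrt(5))/3))*(-2) = (7*(5*I*sqrt(3)/3))*(-2) = (35*I*sqrt(3)/3)*(-2) = -70*I*sqrt(3)/3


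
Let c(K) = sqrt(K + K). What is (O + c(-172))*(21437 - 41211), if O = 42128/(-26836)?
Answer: 208259768/6709 - 39548*I*sqrt(86) ≈ 31042.0 - 3.6675e+5*I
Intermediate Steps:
c(K) = sqrt(2)*sqrt(K) (c(K) = sqrt(2*K) = sqrt(2)*sqrt(K))
O = -10532/6709 (O = 42128*(-1/26836) = -10532/6709 ≈ -1.5698)
(O + c(-172))*(21437 - 41211) = (-10532/6709 + sqrt(2)*sqrt(-172))*(21437 - 41211) = (-10532/6709 + sqrt(2)*(2*I*sqrt(43)))*(-19774) = (-10532/6709 + 2*I*sqrt(86))*(-19774) = 208259768/6709 - 39548*I*sqrt(86)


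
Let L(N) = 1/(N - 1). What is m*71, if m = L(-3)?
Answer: -71/4 ≈ -17.750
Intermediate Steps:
L(N) = 1/(-1 + N)
m = -1/4 (m = 1/(-1 - 3) = 1/(-4) = -1/4 ≈ -0.25000)
m*71 = -1/4*71 = -71/4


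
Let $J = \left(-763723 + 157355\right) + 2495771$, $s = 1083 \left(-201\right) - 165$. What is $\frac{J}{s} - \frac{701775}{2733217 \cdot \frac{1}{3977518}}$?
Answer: $- \frac{202696410162981017}{198475285672} \approx -1.0213 \cdot 10^{6}$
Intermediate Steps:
$s = -217848$ ($s = -217683 - 165 = -217848$)
$J = 1889403$ ($J = -606368 + 2495771 = 1889403$)
$\frac{J}{s} - \frac{701775}{2733217 \cdot \frac{1}{3977518}} = \frac{1889403}{-217848} - \frac{701775}{2733217 \cdot \frac{1}{3977518}} = 1889403 \left(- \frac{1}{217848}\right) - \frac{701775}{2733217 \cdot \frac{1}{3977518}} = - \frac{629801}{72616} - \frac{701775}{\frac{2733217}{3977518}} = - \frac{629801}{72616} - \frac{2791322694450}{2733217} = - \frac{202696410162981017}{198475285672}$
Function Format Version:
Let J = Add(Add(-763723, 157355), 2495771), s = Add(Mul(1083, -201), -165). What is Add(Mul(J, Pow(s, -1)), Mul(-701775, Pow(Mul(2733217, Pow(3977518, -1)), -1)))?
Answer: Rational(-202696410162981017, 198475285672) ≈ -1.0213e+6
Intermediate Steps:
s = -217848 (s = Add(-217683, -165) = -217848)
J = 1889403 (J = Add(-606368, 2495771) = 1889403)
Add(Mul(J, Pow(s, -1)), Mul(-701775, Pow(Mul(2733217, Pow(3977518, -1)), -1))) = Add(Mul(1889403, Pow(-217848, -1)), Mul(-701775, Pow(Mul(2733217, Pow(3977518, -1)), -1))) = Add(Mul(1889403, Rational(-1, 217848)), Mul(-701775, Pow(Mul(2733217, Rational(1, 3977518)), -1))) = Add(Rational(-629801, 72616), Mul(-701775, Pow(Rational(2733217, 3977518), -1))) = Add(Rational(-629801, 72616), Mul(-701775, Rational(3977518, 2733217))) = Add(Rational(-629801, 72616), Rational(-2791322694450, 2733217)) = Rational(-202696410162981017, 198475285672)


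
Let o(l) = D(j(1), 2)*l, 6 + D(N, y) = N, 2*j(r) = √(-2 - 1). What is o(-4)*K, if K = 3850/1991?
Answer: 8400/181 - 700*I*√3/181 ≈ 46.409 - 6.6985*I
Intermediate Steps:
j(r) = I*√3/2 (j(r) = √(-2 - 1)/2 = √(-3)/2 = (I*√3)/2 = I*√3/2)
D(N, y) = -6 + N
o(l) = l*(-6 + I*√3/2) (o(l) = (-6 + I*√3/2)*l = l*(-6 + I*√3/2))
K = 350/181 (K = 3850*(1/1991) = 350/181 ≈ 1.9337)
o(-4)*K = ((½)*(-4)*(-12 + I*√3))*(350/181) = (24 - 2*I*√3)*(350/181) = 8400/181 - 700*I*√3/181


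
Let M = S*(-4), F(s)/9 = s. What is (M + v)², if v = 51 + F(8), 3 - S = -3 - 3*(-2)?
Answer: 15129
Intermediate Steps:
F(s) = 9*s
S = 0 (S = 3 - (-3 - 3*(-2)) = 3 - (-3 + 6) = 3 - 1*3 = 3 - 3 = 0)
v = 123 (v = 51 + 9*8 = 51 + 72 = 123)
M = 0 (M = 0*(-4) = 0)
(M + v)² = (0 + 123)² = 123² = 15129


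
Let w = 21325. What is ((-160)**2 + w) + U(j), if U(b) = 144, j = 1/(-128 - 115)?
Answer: 47069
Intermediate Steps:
j = -1/243 (j = 1/(-243) = -1/243 ≈ -0.0041152)
((-160)**2 + w) + U(j) = ((-160)**2 + 21325) + 144 = (25600 + 21325) + 144 = 46925 + 144 = 47069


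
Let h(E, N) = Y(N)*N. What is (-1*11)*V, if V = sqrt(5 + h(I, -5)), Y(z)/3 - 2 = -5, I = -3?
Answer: -55*sqrt(2) ≈ -77.782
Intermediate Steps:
Y(z) = -9 (Y(z) = 6 + 3*(-5) = 6 - 15 = -9)
h(E, N) = -9*N
V = 5*sqrt(2) (V = sqrt(5 - 9*(-5)) = sqrt(5 + 45) = sqrt(50) = 5*sqrt(2) ≈ 7.0711)
(-1*11)*V = (-1*11)*(5*sqrt(2)) = -55*sqrt(2)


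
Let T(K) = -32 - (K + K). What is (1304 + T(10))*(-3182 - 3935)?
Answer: -8910484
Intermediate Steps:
T(K) = -32 - 2*K
(1304 + T(10))*(-3182 - 3935) = (1304 + (-32 - 2*10))*(-3182 - 3935) = (1304 + (-32 - 20))*(-7117) = (1304 - 52)*(-7117) = 1252*(-7117) = -8910484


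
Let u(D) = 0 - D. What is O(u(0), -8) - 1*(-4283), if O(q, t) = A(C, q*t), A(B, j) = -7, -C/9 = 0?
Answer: 4276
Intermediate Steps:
C = 0 (C = -9*0 = 0)
u(D) = -D
O(q, t) = -7
O(u(0), -8) - 1*(-4283) = -7 - 1*(-4283) = -7 + 4283 = 4276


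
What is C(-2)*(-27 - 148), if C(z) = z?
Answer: 350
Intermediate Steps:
C(-2)*(-27 - 148) = -2*(-27 - 148) = -2*(-175) = 350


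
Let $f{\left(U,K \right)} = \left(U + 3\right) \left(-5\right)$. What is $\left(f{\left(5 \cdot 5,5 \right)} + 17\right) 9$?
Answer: $-1107$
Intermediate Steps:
$f{\left(U,K \right)} = -15 - 5 U$ ($f{\left(U,K \right)} = \left(3 + U\right) \left(-5\right) = -15 - 5 U$)
$\left(f{\left(5 \cdot 5,5 \right)} + 17\right) 9 = \left(\left(-15 - 5 \cdot 5 \cdot 5\right) + 17\right) 9 = \left(\left(-15 - 125\right) + 17\right) 9 = \left(-140 + 17\right) 9 = \left(-123\right) 9 = -1107$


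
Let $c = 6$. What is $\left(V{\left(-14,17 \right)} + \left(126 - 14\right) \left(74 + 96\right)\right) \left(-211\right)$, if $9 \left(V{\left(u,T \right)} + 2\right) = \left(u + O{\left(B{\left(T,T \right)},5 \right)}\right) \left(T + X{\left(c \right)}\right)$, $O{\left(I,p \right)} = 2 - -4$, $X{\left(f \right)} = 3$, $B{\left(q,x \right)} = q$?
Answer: $- \frac{36119402}{9} \approx -4.0133 \cdot 10^{6}$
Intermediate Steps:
$O{\left(I,p \right)} = 6$ ($O{\left(I,p \right)} = 2 + 4 = 6$)
$V{\left(u,T \right)} = -2 + \frac{\left(3 + T\right) \left(6 + u\right)}{9}$ ($V{\left(u,T \right)} = -2 + \frac{\left(u + 6\right) \left(T + 3\right)}{9} = -2 + \frac{\left(6 + u\right) \left(3 + T\right)}{9} = -2 + \frac{\left(3 + T\right) \left(6 + u\right)}{9}$)
$\left(V{\left(-14,17 \right)} + \left(126 - 14\right) \left(74 + 96\right)\right) \left(-211\right) = \left(\left(\frac{1}{3} \left(-14\right) + \frac{2}{3} \cdot 17 + \frac{1}{9} \cdot 17 \left(-14\right)\right) + \left(126 - 14\right) \left(74 + 96\right)\right) \left(-211\right) = \left(\left(- \frac{14}{3} + \frac{34}{3} - \frac{238}{9}\right) + 112 \cdot 170\right) \left(-211\right) = \left(- \frac{178}{9} + 19040\right) \left(-211\right) = \frac{171182}{9} \left(-211\right) = - \frac{36119402}{9}$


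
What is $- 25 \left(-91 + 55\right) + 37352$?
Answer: $38252$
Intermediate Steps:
$- 25 \left(-91 + 55\right) + 37352 = \left(-25\right) \left(-36\right) + 37352 = 900 + 37352 = 38252$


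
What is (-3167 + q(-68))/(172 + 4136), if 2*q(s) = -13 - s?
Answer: -2093/2872 ≈ -0.72876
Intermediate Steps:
q(s) = -13/2 - s/2 (q(s) = (-13 - s)/2 = -13/2 - s/2)
(-3167 + q(-68))/(172 + 4136) = (-3167 + (-13/2 - ½*(-68)))/(172 + 4136) = (-3167 + (-13/2 + 34))/4308 = (-3167 + 55/2)*(1/4308) = -6279/2*1/4308 = -2093/2872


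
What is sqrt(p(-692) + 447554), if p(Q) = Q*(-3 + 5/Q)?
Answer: sqrt(449635) ≈ 670.55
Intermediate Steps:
sqrt(p(-692) + 447554) = sqrt((5 - 3*(-692)) + 447554) = sqrt((5 + 2076) + 447554) = sqrt(2081 + 447554) = sqrt(449635)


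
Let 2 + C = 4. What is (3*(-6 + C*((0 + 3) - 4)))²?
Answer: 576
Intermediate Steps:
C = 2 (C = -2 + 4 = 2)
(3*(-6 + C*((0 + 3) - 4)))² = (3*(-6 + 2*((0 + 3) - 4)))² = (3*(-6 + 2*(3 - 4)))² = (3*(-6 + 2*(-1)))² = (3*(-6 - 2))² = (3*(-8))² = (-24)² = 576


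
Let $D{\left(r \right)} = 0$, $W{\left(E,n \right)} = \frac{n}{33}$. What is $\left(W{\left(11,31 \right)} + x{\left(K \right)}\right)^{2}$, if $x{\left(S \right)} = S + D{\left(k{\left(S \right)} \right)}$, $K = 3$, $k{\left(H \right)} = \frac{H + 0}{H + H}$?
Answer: $\frac{16900}{1089} \approx 15.519$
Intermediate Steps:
$W{\left(E,n \right)} = \frac{n}{33}$ ($W{\left(E,n \right)} = n \frac{1}{33} = \frac{n}{33}$)
$k{\left(H \right)} = \frac{1}{2}$ ($k{\left(H \right)} = \frac{H}{2 H} = H \frac{1}{2 H} = \frac{1}{2}$)
$x{\left(S \right)} = S$ ($x{\left(S \right)} = S + 0 = S$)
$\left(W{\left(11,31 \right)} + x{\left(K \right)}\right)^{2} = \left(\frac{1}{33} \cdot 31 + 3\right)^{2} = \left(\frac{31}{33} + 3\right)^{2} = \left(\frac{130}{33}\right)^{2} = \frac{16900}{1089}$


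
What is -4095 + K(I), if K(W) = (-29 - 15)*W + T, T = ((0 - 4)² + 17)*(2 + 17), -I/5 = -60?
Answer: -16668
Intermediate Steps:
I = 300 (I = -5*(-60) = 300)
T = 627 (T = ((-4)² + 17)*19 = (16 + 17)*19 = 33*19 = 627)
K(W) = 627 - 44*W (K(W) = (-29 - 15)*W + 627 = -44*W + 627 = 627 - 44*W)
-4095 + K(I) = -4095 + (627 - 44*300) = -4095 + (627 - 13200) = -4095 - 12573 = -16668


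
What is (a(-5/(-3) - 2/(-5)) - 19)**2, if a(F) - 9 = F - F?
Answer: 100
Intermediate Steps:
a(F) = 9 (a(F) = 9 + (F - F) = 9 + 0 = 9)
(a(-5/(-3) - 2/(-5)) - 19)**2 = (9 - 19)**2 = (-10)**2 = 100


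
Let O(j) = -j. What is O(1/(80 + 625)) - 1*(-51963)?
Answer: 36633914/705 ≈ 51963.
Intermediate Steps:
O(1/(80 + 625)) - 1*(-51963) = -1/(80 + 625) - 1*(-51963) = -1/705 + 51963 = 36633914/705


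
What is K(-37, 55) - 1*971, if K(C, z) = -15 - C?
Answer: -949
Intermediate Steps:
K(-37, 55) - 1*971 = (-15 - 1*(-37)) - 1*971 = (-15 + 37) - 971 = 22 - 971 = -949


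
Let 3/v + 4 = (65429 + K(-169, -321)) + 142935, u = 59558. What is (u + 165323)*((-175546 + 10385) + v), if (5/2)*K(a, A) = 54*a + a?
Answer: -2533575113123093/68214 ≈ -3.7142e+10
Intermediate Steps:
K(a, A) = 22*a (K(a, A) = 2*(54*a + a)/5 = 2*(55*a)/5 = 22*a)
v = 1/68214 (v = 3/(-4 + ((65429 + 22*(-169)) + 142935)) = 3/(-4 + ((65429 - 3718) + 142935)) = 3/(-4 + (61711 + 142935)) = 3/(-4 + 204646) = 3/204642 = 3*(1/204642) = 1/68214 ≈ 1.4660e-5)
(u + 165323)*((-175546 + 10385) + v) = (59558 + 165323)*((-175546 + 10385) + 1/68214) = 224881*(-165161 + 1/68214) = 224881*(-11266292453/68214) = -2533575113123093/68214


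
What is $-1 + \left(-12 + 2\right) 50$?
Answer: $-501$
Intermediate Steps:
$-1 + \left(-12 + 2\right) 50 = -1 - 500 = -501$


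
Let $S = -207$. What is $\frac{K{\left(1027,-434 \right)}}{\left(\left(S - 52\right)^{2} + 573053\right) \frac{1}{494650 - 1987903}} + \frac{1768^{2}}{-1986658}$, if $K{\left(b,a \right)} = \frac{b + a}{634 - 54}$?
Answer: $- \frac{162207363210909}{40977880703320} \approx -3.9584$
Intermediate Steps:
$K{\left(b,a \right)} = \frac{a}{580} + \frac{b}{580}$ ($K{\left(b,a \right)} = \frac{a + b}{580} = \left(a + b\right) \frac{1}{580} = \frac{a}{580} + \frac{b}{580}$)
$\frac{K{\left(1027,-434 \right)}}{\left(\left(S - 52\right)^{2} + 573053\right) \frac{1}{494650 - 1987903}} + \frac{1768^{2}}{-1986658} = \frac{\frac{1}{580} \left(-434\right) + \frac{1}{580} \cdot 1027}{\left(\left(-207 - 52\right)^{2} + 573053\right) \frac{1}{494650 - 1987903}} + \frac{1768^{2}}{-1986658} = \frac{- \frac{217}{290} + \frac{1027}{580}}{\left(\left(-259\right)^{2} + 573053\right) \frac{1}{-1493253}} + 3125824 \left(- \frac{1}{1986658}\right) = \frac{593}{580 \left(67081 + 573053\right) \left(- \frac{1}{1493253}\right)} - \frac{1562912}{993329} = \frac{593}{580 \cdot 640134 \left(- \frac{1}{1493253}\right)} - \frac{1562912}{993329} = \frac{593}{580 \left(- \frac{71126}{165917}\right)} - \frac{1562912}{993329} = \frac{593}{580} \left(- \frac{165917}{71126}\right) - \frac{1562912}{993329} = - \frac{98388781}{41253080} - \frac{1562912}{993329} = - \frac{162207363210909}{40977880703320}$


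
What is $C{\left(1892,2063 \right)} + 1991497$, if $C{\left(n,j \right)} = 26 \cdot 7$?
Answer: $1991679$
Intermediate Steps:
$C{\left(n,j \right)} = 182$
$C{\left(1892,2063 \right)} + 1991497 = 182 + 1991497 = 1991679$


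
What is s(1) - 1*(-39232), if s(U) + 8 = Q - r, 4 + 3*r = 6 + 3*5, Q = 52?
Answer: 117811/3 ≈ 39270.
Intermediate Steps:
r = 17/3 (r = -4/3 + (6 + 3*5)/3 = -4/3 + (6 + 15)/3 = -4/3 + (1/3)*21 = -4/3 + 7 = 17/3 ≈ 5.6667)
s(U) = 115/3 (s(U) = -8 + (52 - 1*17/3) = -8 + (52 - 17/3) = -8 + 139/3 = 115/3)
s(1) - 1*(-39232) = 115/3 - 1*(-39232) = 115/3 + 39232 = 117811/3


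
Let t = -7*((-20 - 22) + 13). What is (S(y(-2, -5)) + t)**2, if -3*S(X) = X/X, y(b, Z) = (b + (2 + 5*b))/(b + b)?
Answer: 369664/9 ≈ 41074.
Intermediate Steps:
y(b, Z) = (2 + 6*b)/(2*b) (y(b, Z) = (2 + 6*b)/((2*b)) = (2 + 6*b)*(1/(2*b)) = (2 + 6*b)/(2*b))
t = 203 (t = -7*(-42 + 13) = -7*(-29) = 203)
S(X) = -1/3 (S(X) = -X/(3*X) = -1/3*1 = -1/3)
(S(y(-2, -5)) + t)**2 = (-1/3 + 203)**2 = (608/3)**2 = 369664/9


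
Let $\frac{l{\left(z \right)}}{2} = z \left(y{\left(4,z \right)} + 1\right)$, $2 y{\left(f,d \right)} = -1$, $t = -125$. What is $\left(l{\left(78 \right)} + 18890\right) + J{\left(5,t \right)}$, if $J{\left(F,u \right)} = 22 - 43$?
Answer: $18947$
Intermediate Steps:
$y{\left(f,d \right)} = - \frac{1}{2}$ ($y{\left(f,d \right)} = \frac{1}{2} \left(-1\right) = - \frac{1}{2}$)
$J{\left(F,u \right)} = -21$ ($J{\left(F,u \right)} = 22 - 43 = -21$)
$l{\left(z \right)} = z$ ($l{\left(z \right)} = 2 z \left(- \frac{1}{2} + 1\right) = 2 z \frac{1}{2} = 2 \frac{z}{2} = z$)
$\left(l{\left(78 \right)} + 18890\right) + J{\left(5,t \right)} = \left(78 + 18890\right) - 21 = 18968 - 21 = 18947$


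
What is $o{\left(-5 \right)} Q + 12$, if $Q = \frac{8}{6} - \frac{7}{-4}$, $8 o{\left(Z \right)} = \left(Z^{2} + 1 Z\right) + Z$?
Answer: $\frac{569}{32} \approx 17.781$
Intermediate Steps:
$o{\left(Z \right)} = \frac{Z}{4} + \frac{Z^{2}}{8}$ ($o{\left(Z \right)} = \frac{\left(Z^{2} + 1 Z\right) + Z}{8} = \frac{\left(Z^{2} + Z\right) + Z}{8} = \frac{\left(Z + Z^{2}\right) + Z}{8} = \frac{Z^{2} + 2 Z}{8} = \frac{Z}{4} + \frac{Z^{2}}{8}$)
$Q = \frac{37}{12}$ ($Q = 8 \cdot \frac{1}{6} - - \frac{7}{4} = \frac{4}{3} + \frac{7}{4} = \frac{37}{12} \approx 3.0833$)
$o{\left(-5 \right)} Q + 12 = \frac{1}{8} \left(-5\right) \left(2 - 5\right) \frac{37}{12} + 12 = \frac{1}{8} \left(-5\right) \left(-3\right) \frac{37}{12} + 12 = \frac{15}{8} \cdot \frac{37}{12} + 12 = \frac{185}{32} + 12 = \frac{569}{32}$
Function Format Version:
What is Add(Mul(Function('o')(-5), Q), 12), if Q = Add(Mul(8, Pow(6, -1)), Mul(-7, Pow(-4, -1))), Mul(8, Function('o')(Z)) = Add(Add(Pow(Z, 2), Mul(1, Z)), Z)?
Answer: Rational(569, 32) ≈ 17.781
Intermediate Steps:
Function('o')(Z) = Add(Mul(Rational(1, 4), Z), Mul(Rational(1, 8), Pow(Z, 2))) (Function('o')(Z) = Mul(Rational(1, 8), Add(Add(Pow(Z, 2), Mul(1, Z)), Z)) = Mul(Rational(1, 8), Add(Add(Pow(Z, 2), Z), Z)) = Mul(Rational(1, 8), Add(Add(Z, Pow(Z, 2)), Z)) = Mul(Rational(1, 8), Add(Pow(Z, 2), Mul(2, Z))) = Add(Mul(Rational(1, 4), Z), Mul(Rational(1, 8), Pow(Z, 2))))
Q = Rational(37, 12) (Q = Add(Mul(8, Rational(1, 6)), Mul(-7, Rational(-1, 4))) = Add(Rational(4, 3), Rational(7, 4)) = Rational(37, 12) ≈ 3.0833)
Add(Mul(Function('o')(-5), Q), 12) = Add(Mul(Mul(Rational(1, 8), -5, Add(2, -5)), Rational(37, 12)), 12) = Add(Mul(Mul(Rational(1, 8), -5, -3), Rational(37, 12)), 12) = Add(Mul(Rational(15, 8), Rational(37, 12)), 12) = Add(Rational(185, 32), 12) = Rational(569, 32)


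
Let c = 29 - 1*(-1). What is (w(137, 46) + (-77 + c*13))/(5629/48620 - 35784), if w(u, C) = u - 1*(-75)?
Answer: -1963500/133831727 ≈ -0.014671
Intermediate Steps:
c = 30 (c = 29 + 1 = 30)
w(u, C) = 75 + u (w(u, C) = u + 75 = 75 + u)
(w(137, 46) + (-77 + c*13))/(5629/48620 - 35784) = ((75 + 137) + (-77 + 30*13))/(5629/48620 - 35784) = (212 + (-77 + 390))/(5629*(1/48620) - 35784) = (212 + 313)/(433/3740 - 35784) = 525/(-133831727/3740) = 525*(-3740/133831727) = -1963500/133831727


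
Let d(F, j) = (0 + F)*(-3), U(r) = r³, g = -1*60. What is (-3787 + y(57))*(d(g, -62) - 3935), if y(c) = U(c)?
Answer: -681179530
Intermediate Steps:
g = -60
d(F, j) = -3*F (d(F, j) = F*(-3) = -3*F)
y(c) = c³
(-3787 + y(57))*(d(g, -62) - 3935) = (-3787 + 57³)*(-3*(-60) - 3935) = (-3787 + 185193)*(180 - 3935) = 181406*(-3755) = -681179530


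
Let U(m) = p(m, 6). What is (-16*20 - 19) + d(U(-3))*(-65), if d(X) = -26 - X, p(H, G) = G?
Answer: 1741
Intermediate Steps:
U(m) = 6
(-16*20 - 19) + d(U(-3))*(-65) = (-16*20 - 19) + (-26 - 1*6)*(-65) = (-320 - 19) + (-26 - 6)*(-65) = -339 - 32*(-65) = -339 + 2080 = 1741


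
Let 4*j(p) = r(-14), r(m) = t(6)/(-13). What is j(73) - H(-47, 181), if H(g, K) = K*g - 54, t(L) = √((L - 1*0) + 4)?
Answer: 8561 - √10/52 ≈ 8560.9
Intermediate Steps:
t(L) = √(4 + L) (t(L) = √((L + 0) + 4) = √(L + 4) = √(4 + L))
r(m) = -√10/13 (r(m) = √(4 + 6)/(-13) = √10*(-1/13) = -√10/13)
j(p) = -√10/52 (j(p) = (-√10/13)/4 = -√10/52)
H(g, K) = -54 + K*g
j(73) - H(-47, 181) = -√10/52 - (-54 + 181*(-47)) = -√10/52 - (-54 - 8507) = -√10/52 - 1*(-8561) = -√10/52 + 8561 = 8561 - √10/52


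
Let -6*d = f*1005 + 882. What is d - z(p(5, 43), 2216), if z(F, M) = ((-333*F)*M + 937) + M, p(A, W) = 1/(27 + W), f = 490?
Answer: -2619161/35 ≈ -74833.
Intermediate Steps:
z(F, M) = 937 + M - 333*F*M (z(F, M) = (-333*F*M + 937) + M = (937 - 333*F*M) + M = 937 + M - 333*F*M)
d = -82222 (d = -(490*1005 + 882)/6 = -(492450 + 882)/6 = -⅙*493332 = -82222)
d - z(p(5, 43), 2216) = -82222 - (937 + 2216 - 333*2216/(27 + 43)) = -82222 - (937 + 2216 - 333*2216/70) = -82222 - (937 + 2216 - 333*1/70*2216) = -82222 - (937 + 2216 - 368964/35) = -82222 - 1*(-258609/35) = -82222 + 258609/35 = -2619161/35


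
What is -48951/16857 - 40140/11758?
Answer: -69566991/11011367 ≈ -6.3177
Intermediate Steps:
-48951/16857 - 40140/11758 = -48951*1/16857 - 40140*1/11758 = -5439/1873 - 20070/5879 = -69566991/11011367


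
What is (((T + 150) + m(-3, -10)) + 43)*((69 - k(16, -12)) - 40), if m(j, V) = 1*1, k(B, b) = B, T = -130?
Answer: 832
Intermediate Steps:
m(j, V) = 1
(((T + 150) + m(-3, -10)) + 43)*((69 - k(16, -12)) - 40) = (((-130 + 150) + 1) + 43)*((69 - 1*16) - 40) = ((20 + 1) + 43)*((69 - 16) - 40) = (21 + 43)*(53 - 40) = 64*13 = 832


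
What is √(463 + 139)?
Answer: √602 ≈ 24.536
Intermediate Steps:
√(463 + 139) = √602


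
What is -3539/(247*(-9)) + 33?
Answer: 76898/2223 ≈ 34.592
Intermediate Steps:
-3539/(247*(-9)) + 33 = -3539/(-2223) + 33 = -3539*(-1/2223) + 33 = 3539/2223 + 33 = 76898/2223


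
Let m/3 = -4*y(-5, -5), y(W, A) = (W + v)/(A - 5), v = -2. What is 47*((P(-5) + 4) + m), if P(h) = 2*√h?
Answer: -1034/5 + 94*I*√5 ≈ -206.8 + 210.19*I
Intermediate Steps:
y(W, A) = (-2 + W)/(-5 + A) (y(W, A) = (W - 2)/(A - 5) = (-2 + W)/(-5 + A))
m = -42/5 (m = 3*(-4*(-2 - 5)/(-5 - 5)) = 3*(-4*(-7)/(-10)) = 3*(-(-2)*(-7)/5) = 3*(-4*7/10) = 3*(-14/5) = -42/5 ≈ -8.4000)
47*((P(-5) + 4) + m) = 47*((2*√(-5) + 4) - 42/5) = 47*((2*(I*√5) + 4) - 42/5) = 47*((2*I*√5 + 4) - 42/5) = 47*((4 + 2*I*√5) - 42/5) = 47*(-22/5 + 2*I*√5) = -1034/5 + 94*I*√5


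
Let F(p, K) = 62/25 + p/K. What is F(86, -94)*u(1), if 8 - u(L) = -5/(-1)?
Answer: 5517/1175 ≈ 4.6953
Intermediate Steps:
F(p, K) = 62/25 + p/K (F(p, K) = 62*(1/25) + p/K = 62/25 + p/K)
u(L) = 3 (u(L) = 8 - (-5)/(-1) = 8 - (-5)*(-1) = 8 - 1*5 = 8 - 5 = 3)
F(86, -94)*u(1) = (62/25 + 86/(-94))*3 = (62/25 + 86*(-1/94))*3 = (62/25 - 43/47)*3 = (1839/1175)*3 = 5517/1175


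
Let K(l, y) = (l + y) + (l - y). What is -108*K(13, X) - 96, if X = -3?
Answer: -2904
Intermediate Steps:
K(l, y) = 2*l
-108*K(13, X) - 96 = -216*13 - 96 = -108*26 - 96 = -2808 - 96 = -2904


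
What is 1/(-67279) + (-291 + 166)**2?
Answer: 1051234374/67279 ≈ 15625.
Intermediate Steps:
1/(-67279) + (-291 + 166)**2 = -1/67279 + (-125)**2 = -1/67279 + 15625 = 1051234374/67279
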